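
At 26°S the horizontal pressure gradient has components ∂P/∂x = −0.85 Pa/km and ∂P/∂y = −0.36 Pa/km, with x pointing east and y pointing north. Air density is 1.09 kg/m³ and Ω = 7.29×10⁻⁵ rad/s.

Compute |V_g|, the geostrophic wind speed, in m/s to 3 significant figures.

13.3 m/s

Coriolis parameter at 26°S:
f = 2Ω sin φ = 2 × 7.29×10⁻⁵ × sin 26° = 6.39×10⁻⁵ s⁻¹
In the Southern Hemisphere f is negative: f = −6.39×10⁻⁵ s⁻¹.
Component geostrophic relations (x east, y north):
u_g = −(1/(fρ)) ∂P/∂y,  v_g = (1/(fρ)) ∂P/∂x
u_g = −(−0.36×10⁻³)/(−6.39×10⁻⁵ × 1.09) = −5.17 m/s;  v_g = (−0.85×10⁻³)/(−6.39×10⁻⁵ × 1.09) = 12.2 m/s
|V_g| = √(u_g² + v_g²) = 13.3 m/s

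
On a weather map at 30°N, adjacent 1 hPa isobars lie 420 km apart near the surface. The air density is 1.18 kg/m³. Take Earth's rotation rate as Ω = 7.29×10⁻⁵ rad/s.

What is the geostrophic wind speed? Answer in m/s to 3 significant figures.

2.77 m/s

Coriolis parameter at 30°N:
f = 2Ω sin φ = 2 × 7.29×10⁻⁵ × sin 30° = 7.29×10⁻⁵ s⁻¹
Pressure gradient: |∂P/∂n| = 100 Pa / 420000 m = 2.38×10⁻⁴ Pa/m
Geostrophic balance (pressure-gradient force = Coriolis force):
V_g = (1/(fρ)) |∂P/∂n| = 2.38×10⁻⁴ / (7.29×10⁻⁵ × 1.18) = 2.77 m/s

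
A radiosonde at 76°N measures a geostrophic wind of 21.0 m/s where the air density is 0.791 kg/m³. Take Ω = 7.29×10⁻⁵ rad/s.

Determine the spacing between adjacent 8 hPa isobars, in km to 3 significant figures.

340 km

Coriolis parameter at 76°N:
f = 2Ω sin φ = 2 × 7.29×10⁻⁵ × sin 76° = 1.41×10⁻⁴ s⁻¹
Geostrophic balance rearranged: |∂P/∂n| = f ρ V_g
|∂P/∂n| = 1.41×10⁻⁴ × 0.791 × 21.0 = 2.35×10⁻³ Pa/m
Isobar spacing: Δn = ΔP/|∂P/∂n| = 800 Pa / 2.35×10⁻³ Pa/m = 340434 m ≈ 340 km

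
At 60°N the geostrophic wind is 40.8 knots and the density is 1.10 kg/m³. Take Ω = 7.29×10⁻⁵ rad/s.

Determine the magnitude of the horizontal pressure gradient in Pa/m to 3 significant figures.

2.92×10⁻³ Pa/m

Coriolis parameter at 60°N:
f = 2Ω sin φ = 2 × 7.29×10⁻⁵ × sin 60° = 1.26×10⁻⁴ s⁻¹
Wind speed in SI: 40.8 knots = 21.0 m/s
Geostrophic balance rearranged: |∂P/∂n| = f ρ V_g
|∂P/∂n| = 1.26×10⁻⁴ × 1.10 × 21.0 = 2.92×10⁻³ Pa/m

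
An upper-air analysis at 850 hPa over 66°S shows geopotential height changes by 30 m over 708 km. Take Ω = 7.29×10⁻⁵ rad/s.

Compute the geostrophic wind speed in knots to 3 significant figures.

Coriolis parameter at 66°S:
f = 2Ω sin φ = 2 × 7.29×10⁻⁵ × sin 66° = 1.33×10⁻⁴ s⁻¹
Height gradient: |∂Z/∂n| = 30 m / 708000 m = 4.24×10⁻⁵
On a pressure surface, geostrophic balance gives V_g = (g/f)|∂Z/∂n|:
V_g = 9.81 × 4.24×10⁻⁵ / 1.33×10⁻⁴ = 3.12 m/s
Converting: 3.12 m/s × 1.944 = 6.07 knots

6.07 knots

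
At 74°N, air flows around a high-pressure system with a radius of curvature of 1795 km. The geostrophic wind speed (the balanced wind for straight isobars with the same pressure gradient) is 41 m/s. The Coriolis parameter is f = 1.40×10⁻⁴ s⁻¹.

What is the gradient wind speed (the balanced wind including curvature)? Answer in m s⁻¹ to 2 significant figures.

52 m s⁻¹

Around a high, pressure-gradient force acts outward with centrifugal, so Coriolis balances both:
fV = (1/ρ)|∂P/∂n| + V²/R  →  V² − fR·V + fR·V_g = 0
With fR = 1.40×10⁻⁴ × 1795×10³ m = 251 m/s:
V = [fR − √((fR)² − 4 fR V_g)]/2 = [251 − √(251² − 4×251×41)]/2 = 51.6 m/s
Supergeostrophic (V > V_g = 41 m/s), as expected around a high.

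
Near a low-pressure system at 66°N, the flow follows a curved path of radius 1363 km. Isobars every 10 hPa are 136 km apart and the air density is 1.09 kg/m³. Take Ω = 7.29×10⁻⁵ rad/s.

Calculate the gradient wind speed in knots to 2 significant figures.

Coriolis parameter at 66°N:
f = 2Ω sin φ = 2 × 7.29×10⁻⁵ × sin 66° = 1.33×10⁻⁴ s⁻¹
Pressure gradient: |∂P/∂n| = 1000 Pa / 136000 m = 7.35×10⁻³ Pa/m
Geostrophic speed: V_g = |∂P/∂n|/(fρ) = 7.35×10⁻³/(1.33×10⁻⁴ × 1.09) = 50.6 m/s
Around a low, centrifugal force acts outward with Coriolis, so pressure-gradient force balances both:
(1/ρ)|∂P/∂n| = fV + V²/R  →  V² + fR·V − fR·V_g = 0
With fR = 1.33×10⁻⁴ × 1363×10³ m = 182 m/s:
V = [−fR + √((fR)² + 4 fR V_g)]/2 = [−182 + √(182² + 4×182×50.6)]/2 = 41.3 m/s
Subgeostrophic (V < V_g = 50.6 m/s), as expected around a low.
Converting: 41.3 m/s × 1.944 = 80 knots

80 knots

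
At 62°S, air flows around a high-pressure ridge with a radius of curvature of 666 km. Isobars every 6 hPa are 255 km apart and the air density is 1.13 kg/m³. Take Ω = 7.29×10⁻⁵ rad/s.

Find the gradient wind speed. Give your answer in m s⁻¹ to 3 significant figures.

21.6 m s⁻¹

Coriolis parameter at 62°S:
f = 2Ω sin φ = 2 × 7.29×10⁻⁵ × sin 62° = 1.29×10⁻⁴ s⁻¹
Pressure gradient: |∂P/∂n| = 600 Pa / 255000 m = 2.35×10⁻³ Pa/m
Geostrophic speed: V_g = |∂P/∂n|/(fρ) = 2.35×10⁻³/(1.29×10⁻⁴ × 1.13) = 16.2 m/s
Around a high, pressure-gradient force acts outward with centrifugal, so Coriolis balances both:
fV = (1/ρ)|∂P/∂n| + V²/R  →  V² − fR·V + fR·V_g = 0
With fR = 1.29×10⁻⁴ × 666×10³ m = 85.7 m/s:
V = [fR − √((fR)² − 4 fR V_g)]/2 = [85.7 − √(85.7² − 4×85.7×16.2)]/2 = 21.6 m/s
Supergeostrophic (V > V_g = 16.2 m/s), as expected around a high.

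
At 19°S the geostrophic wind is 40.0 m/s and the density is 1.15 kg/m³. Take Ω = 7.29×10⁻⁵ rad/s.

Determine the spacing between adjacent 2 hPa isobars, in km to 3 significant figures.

91.6 km

Coriolis parameter at 19°S:
f = 2Ω sin φ = 2 × 7.29×10⁻⁵ × sin 19° = 4.75×10⁻⁵ s⁻¹
Geostrophic balance rearranged: |∂P/∂n| = f ρ V_g
|∂P/∂n| = 4.75×10⁻⁵ × 1.15 × 40.0 = 2.18×10⁻³ Pa/m
Isobar spacing: Δn = ΔP/|∂P/∂n| = 200 Pa / 2.18×10⁻³ Pa/m = 91595 m ≈ 91.6 km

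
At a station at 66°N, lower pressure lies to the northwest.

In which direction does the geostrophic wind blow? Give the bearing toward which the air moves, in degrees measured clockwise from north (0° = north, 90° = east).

The pressure-gradient force points toward the northwest (bearing 315°).
Geostrophic balance: in the Northern Hemisphere the Coriolis force deflects motion to the right, so the geostrophic wind blows 90° to the right of the pressure-gradient force (low pressure on the left).
Rotating 315° by 90° clockwise gives 045° — the wind blows toward the northeast.

045°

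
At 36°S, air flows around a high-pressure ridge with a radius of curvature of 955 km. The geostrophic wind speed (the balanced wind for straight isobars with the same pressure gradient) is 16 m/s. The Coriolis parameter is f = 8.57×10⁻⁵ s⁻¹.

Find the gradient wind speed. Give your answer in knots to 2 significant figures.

42 knots

Around a high, pressure-gradient force acts outward with centrifugal, so Coriolis balances both:
fV = (1/ρ)|∂P/∂n| + V²/R  →  V² − fR·V + fR·V_g = 0
With fR = 8.57×10⁻⁵ × 955×10³ m = 81.8 m/s:
V = [fR − √((fR)² − 4 fR V_g)]/2 = [81.8 − √(81.8² − 4×81.8×16)]/2 = 21.8 m/s
Supergeostrophic (V > V_g = 16 m/s), as expected around a high.
Converting: 21.8 m/s × 1.944 = 42 knots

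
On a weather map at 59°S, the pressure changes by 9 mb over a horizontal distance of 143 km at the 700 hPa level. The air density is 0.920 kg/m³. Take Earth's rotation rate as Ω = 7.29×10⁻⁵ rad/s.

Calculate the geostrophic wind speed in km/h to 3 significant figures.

Coriolis parameter at 59°S:
f = 2Ω sin φ = 2 × 7.29×10⁻⁵ × sin 59° = 1.25×10⁻⁴ s⁻¹
Pressure gradient: |∂P/∂n| = 900 Pa / 143000 m = 6.29×10⁻³ Pa/m
Geostrophic balance (pressure-gradient force = Coriolis force):
V_g = (1/(fρ)) |∂P/∂n| = 6.29×10⁻³ / (1.25×10⁻⁴ × 0.920) = 54.7 m/s
Converting: 54.7 m/s × 3.6 = 197 km/h

197 km/h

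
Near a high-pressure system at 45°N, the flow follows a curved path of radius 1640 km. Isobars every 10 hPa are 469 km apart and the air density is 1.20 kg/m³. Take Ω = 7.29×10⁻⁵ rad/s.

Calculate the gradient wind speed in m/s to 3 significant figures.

19.5 m/s

Coriolis parameter at 45°N:
f = 2Ω sin φ = 2 × 7.29×10⁻⁵ × sin 45° = 1.03×10⁻⁴ s⁻¹
Pressure gradient: |∂P/∂n| = 1000 Pa / 469000 m = 2.13×10⁻³ Pa/m
Geostrophic speed: V_g = |∂P/∂n|/(fρ) = 2.13×10⁻³/(1.03×10⁻⁴ × 1.20) = 17.2 m/s
Around a high, pressure-gradient force acts outward with centrifugal, so Coriolis balances both:
fV = (1/ρ)|∂P/∂n| + V²/R  →  V² − fR·V + fR·V_g = 0
With fR = 1.03×10⁻⁴ × 1640×10³ m = 169 m/s:
V = [fR − √((fR)² − 4 fR V_g)]/2 = [169 − √(169² − 4×169×17.2)]/2 = 19.5 m/s
Supergeostrophic (V > V_g = 17.2 m/s), as expected around a high.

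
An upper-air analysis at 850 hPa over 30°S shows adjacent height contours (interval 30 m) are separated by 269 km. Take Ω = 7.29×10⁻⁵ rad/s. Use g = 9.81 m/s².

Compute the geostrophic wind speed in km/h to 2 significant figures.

54 km/h

Coriolis parameter at 30°S:
f = 2Ω sin φ = 2 × 7.29×10⁻⁵ × sin 30° = 7.29×10⁻⁵ s⁻¹
Height gradient: |∂Z/∂n| = 30 m / 269000 m = 1.12×10⁻⁴
On a pressure surface, geostrophic balance gives V_g = (g/f)|∂Z/∂n|:
V_g = 9.81 × 1.12×10⁻⁴ / 7.29×10⁻⁵ = 15.0 m/s
Converting: 15.0 m/s × 3.6 = 54 km/h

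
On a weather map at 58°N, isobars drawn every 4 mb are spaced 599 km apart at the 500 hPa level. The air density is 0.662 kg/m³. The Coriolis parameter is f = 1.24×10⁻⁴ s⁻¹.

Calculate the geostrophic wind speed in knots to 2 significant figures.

16 knots

Pressure gradient: |∂P/∂n| = 400 Pa / 599000 m = 6.68×10⁻⁴ Pa/m
Geostrophic balance (pressure-gradient force = Coriolis force):
V_g = (1/(fρ)) |∂P/∂n| = 6.68×10⁻⁴ / (1.24×10⁻⁴ × 0.662) = 8.13 m/s
Converting: 8.13 m/s × 1.944 = 16 knots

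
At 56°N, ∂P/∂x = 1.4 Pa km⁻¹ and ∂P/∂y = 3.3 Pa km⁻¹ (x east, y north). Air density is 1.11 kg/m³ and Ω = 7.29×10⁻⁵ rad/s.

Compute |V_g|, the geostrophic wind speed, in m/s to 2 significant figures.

27 m/s

Coriolis parameter at 56°N:
f = 2Ω sin φ = 2 × 7.29×10⁻⁵ × sin 56° = 1.21×10⁻⁴ s⁻¹
Component geostrophic relations (x east, y north):
u_g = −(1/(fρ)) ∂P/∂y,  v_g = (1/(fρ)) ∂P/∂x
u_g = −(3.3×10⁻³)/(1.21×10⁻⁴ × 1.11) = −24.6 m/s;  v_g = (1.4×10⁻³)/(1.21×10⁻⁴ × 1.11) = 10.4 m/s
|V_g| = √(u_g² + v_g²) = 26.7 m/s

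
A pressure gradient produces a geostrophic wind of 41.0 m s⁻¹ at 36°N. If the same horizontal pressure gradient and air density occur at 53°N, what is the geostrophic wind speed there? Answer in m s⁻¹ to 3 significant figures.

With the same pressure gradient and density, V_g ∝ 1/f ∝ 1/sin φ.
V₂ = V₁ · sin φ₁ / sin φ₂ = 41.0 × sin 36° / sin 53°
V₂ = 41.0 × 0.5878/0.7986 = 30.2 m s⁻¹

30.2 m s⁻¹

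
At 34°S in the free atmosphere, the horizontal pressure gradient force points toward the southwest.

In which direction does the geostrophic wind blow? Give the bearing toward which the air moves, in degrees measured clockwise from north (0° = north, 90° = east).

The pressure-gradient force points toward the southwest (bearing 225°).
Geostrophic balance: in the Southern Hemisphere the Coriolis force deflects motion to the left, so the geostrophic wind blows 90° to the left of the pressure-gradient force (low pressure on the right).
Rotating 225° by 90° counterclockwise gives 135° — the wind blows toward the southeast.

135°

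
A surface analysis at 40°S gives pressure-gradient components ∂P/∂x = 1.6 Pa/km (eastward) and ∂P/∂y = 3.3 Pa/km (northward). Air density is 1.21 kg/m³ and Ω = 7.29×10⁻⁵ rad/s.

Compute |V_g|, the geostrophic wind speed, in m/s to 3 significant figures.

32.3 m/s

Coriolis parameter at 40°S:
f = 2Ω sin φ = 2 × 7.29×10⁻⁵ × sin 40° = 9.37×10⁻⁵ s⁻¹
In the Southern Hemisphere f is negative: f = −9.37×10⁻⁵ s⁻¹.
Component geostrophic relations (x east, y north):
u_g = −(1/(fρ)) ∂P/∂y,  v_g = (1/(fρ)) ∂P/∂x
u_g = −(3.3×10⁻³)/(−9.37×10⁻⁵ × 1.21) = 29.1 m/s;  v_g = (1.6×10⁻³)/(−9.37×10⁻⁵ × 1.21) = −14.1 m/s
|V_g| = √(u_g² + v_g²) = 32.3 m/s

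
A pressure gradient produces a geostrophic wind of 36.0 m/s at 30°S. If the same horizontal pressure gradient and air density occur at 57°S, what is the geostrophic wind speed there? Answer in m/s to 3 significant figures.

21.5 m/s

With the same pressure gradient and density, V_g ∝ 1/f ∝ 1/sin φ.
V₂ = V₁ · sin φ₁ / sin φ₂ = 36.0 × sin 30° / sin 57°
V₂ = 36.0 × 0.5000/0.8387 = 21.5 m/s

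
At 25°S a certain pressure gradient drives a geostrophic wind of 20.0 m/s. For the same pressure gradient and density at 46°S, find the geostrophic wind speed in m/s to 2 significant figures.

With the same pressure gradient and density, V_g ∝ 1/f ∝ 1/sin φ.
V₂ = V₁ · sin φ₁ / sin φ₂ = 20.0 × sin 25° / sin 46°
V₂ = 20.0 × 0.4226/0.7193 = 12 m/s

12 m/s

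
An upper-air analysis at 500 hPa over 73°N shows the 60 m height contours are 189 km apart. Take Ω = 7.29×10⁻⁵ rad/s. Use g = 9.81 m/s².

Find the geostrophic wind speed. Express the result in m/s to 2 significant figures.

22 m/s

Coriolis parameter at 73°N:
f = 2Ω sin φ = 2 × 7.29×10⁻⁵ × sin 73° = 1.39×10⁻⁴ s⁻¹
Height gradient: |∂Z/∂n| = 60 m / 189000 m = 3.17×10⁻⁴
On a pressure surface, geostrophic balance gives V_g = (g/f)|∂Z/∂n|:
V_g = 9.81 × 3.17×10⁻⁴ / 1.39×10⁻⁴ = 22.3 m/s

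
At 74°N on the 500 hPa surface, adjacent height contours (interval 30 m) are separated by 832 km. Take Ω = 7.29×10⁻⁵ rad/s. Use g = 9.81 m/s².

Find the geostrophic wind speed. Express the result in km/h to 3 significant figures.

Coriolis parameter at 74°N:
f = 2Ω sin φ = 2 × 7.29×10⁻⁵ × sin 74° = 1.40×10⁻⁴ s⁻¹
Height gradient: |∂Z/∂n| = 30 m / 832000 m = 3.61×10⁻⁵
On a pressure surface, geostrophic balance gives V_g = (g/f)|∂Z/∂n|:
V_g = 9.81 × 3.61×10⁻⁵ / 1.40×10⁻⁴ = 2.52 m/s
Converting: 2.52 m/s × 3.6 = 9.09 km/h

9.09 km/h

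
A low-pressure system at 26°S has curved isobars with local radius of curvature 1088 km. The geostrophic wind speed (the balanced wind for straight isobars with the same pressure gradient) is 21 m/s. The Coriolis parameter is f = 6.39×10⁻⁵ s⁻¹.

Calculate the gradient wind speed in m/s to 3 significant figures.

16.9 m/s

Around a low, centrifugal force acts outward with Coriolis, so pressure-gradient force balances both:
(1/ρ)|∂P/∂n| = fV + V²/R  →  V² + fR·V − fR·V_g = 0
With fR = 6.39×10⁻⁵ × 1088×10³ m = 69.5 m/s:
V = [−fR + √((fR)² + 4 fR V_g)]/2 = [−69.5 + √(69.5² + 4×69.5×21)]/2 = 16.9 m/s
Subgeostrophic (V < V_g = 21 m/s), as expected around a low.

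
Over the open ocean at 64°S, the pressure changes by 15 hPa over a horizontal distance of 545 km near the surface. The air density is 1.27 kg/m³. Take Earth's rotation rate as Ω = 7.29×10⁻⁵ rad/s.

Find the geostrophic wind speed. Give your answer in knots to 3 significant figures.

Coriolis parameter at 64°S:
f = 2Ω sin φ = 2 × 7.29×10⁻⁵ × sin 64° = 1.31×10⁻⁴ s⁻¹
Pressure gradient: |∂P/∂n| = 1500 Pa / 545000 m = 2.75×10⁻³ Pa/m
Geostrophic balance (pressure-gradient force = Coriolis force):
V_g = (1/(fρ)) |∂P/∂n| = 2.75×10⁻³ / (1.31×10⁻⁴ × 1.27) = 16.5 m/s
Converting: 16.5 m/s × 1.944 = 32.1 knots

32.1 knots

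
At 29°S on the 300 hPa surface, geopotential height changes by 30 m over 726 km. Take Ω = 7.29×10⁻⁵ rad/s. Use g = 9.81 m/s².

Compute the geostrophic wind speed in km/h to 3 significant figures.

Coriolis parameter at 29°S:
f = 2Ω sin φ = 2 × 7.29×10⁻⁵ × sin 29° = 7.07×10⁻⁵ s⁻¹
Height gradient: |∂Z/∂n| = 30 m / 726000 m = 4.13×10⁻⁵
On a pressure surface, geostrophic balance gives V_g = (g/f)|∂Z/∂n|:
V_g = 9.81 × 4.13×10⁻⁵ / 7.07×10⁻⁵ = 5.73 m/s
Converting: 5.73 m/s × 3.6 = 20.6 km/h

20.6 km/h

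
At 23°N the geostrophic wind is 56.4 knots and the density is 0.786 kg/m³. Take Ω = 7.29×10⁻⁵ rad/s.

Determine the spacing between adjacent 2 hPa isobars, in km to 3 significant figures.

154 km

Coriolis parameter at 23°N:
f = 2Ω sin φ = 2 × 7.29×10⁻⁵ × sin 23° = 5.70×10⁻⁵ s⁻¹
Wind speed in SI: 56.4 knots = 29.0 m/s
Geostrophic balance rearranged: |∂P/∂n| = f ρ V_g
|∂P/∂n| = 5.70×10⁻⁵ × 0.786 × 29.0 = 1.30×10⁻³ Pa/m
Isobar spacing: Δn = ΔP/|∂P/∂n| = 200 Pa / 1.30×10⁻³ Pa/m = 153941 m ≈ 154 km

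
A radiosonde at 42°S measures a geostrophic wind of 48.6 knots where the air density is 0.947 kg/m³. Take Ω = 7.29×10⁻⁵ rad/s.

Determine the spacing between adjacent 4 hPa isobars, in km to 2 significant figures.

Coriolis parameter at 42°S:
f = 2Ω sin φ = 2 × 7.29×10⁻⁵ × sin 42° = 9.76×10⁻⁵ s⁻¹
Wind speed in SI: 48.6 knots = 25.0 m/s
Geostrophic balance rearranged: |∂P/∂n| = f ρ V_g
|∂P/∂n| = 9.76×10⁻⁵ × 0.947 × 25.0 = 2.31×10⁻³ Pa/m
Isobar spacing: Δn = ΔP/|∂P/∂n| = 400 Pa / 2.31×10⁻³ Pa/m = 173168 m ≈ 170 km

170 km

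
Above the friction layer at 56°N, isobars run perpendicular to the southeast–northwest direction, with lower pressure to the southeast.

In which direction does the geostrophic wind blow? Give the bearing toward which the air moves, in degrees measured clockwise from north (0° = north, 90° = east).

225°

The pressure-gradient force points toward the southeast (bearing 135°).
Geostrophic balance: in the Northern Hemisphere the Coriolis force deflects motion to the right, so the geostrophic wind blows 90° to the right of the pressure-gradient force (low pressure on the left).
Rotating 135° by 90° clockwise gives 225° — the wind blows toward the southwest.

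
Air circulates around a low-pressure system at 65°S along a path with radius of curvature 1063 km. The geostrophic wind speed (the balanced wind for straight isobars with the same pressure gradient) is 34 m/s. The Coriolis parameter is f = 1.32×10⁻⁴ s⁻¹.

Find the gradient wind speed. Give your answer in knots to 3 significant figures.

55.0 knots

Around a low, centrifugal force acts outward with Coriolis, so pressure-gradient force balances both:
(1/ρ)|∂P/∂n| = fV + V²/R  →  V² + fR·V − fR·V_g = 0
With fR = 1.32×10⁻⁴ × 1063×10³ m = 140 m/s:
V = [−fR + √((fR)² + 4 fR V_g)]/2 = [−140 + √(140² + 4×140×34)]/2 = 28.3 m/s
Subgeostrophic (V < V_g = 34 m/s), as expected around a low.
Converting: 28.3 m/s × 1.944 = 55.0 knots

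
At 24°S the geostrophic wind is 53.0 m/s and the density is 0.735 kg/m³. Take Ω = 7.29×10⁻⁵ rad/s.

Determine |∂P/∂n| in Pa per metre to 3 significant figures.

2.31×10⁻³ Pa/m

Coriolis parameter at 24°S:
f = 2Ω sin φ = 2 × 7.29×10⁻⁵ × sin 24° = 5.93×10⁻⁵ s⁻¹
Geostrophic balance rearranged: |∂P/∂n| = f ρ V_g
|∂P/∂n| = 5.93×10⁻⁵ × 0.735 × 53.0 = 2.31×10⁻³ Pa/m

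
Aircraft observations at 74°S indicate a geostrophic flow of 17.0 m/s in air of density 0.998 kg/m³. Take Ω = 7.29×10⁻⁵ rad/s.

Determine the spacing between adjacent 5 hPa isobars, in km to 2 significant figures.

Coriolis parameter at 74°S:
f = 2Ω sin φ = 2 × 7.29×10⁻⁵ × sin 74° = 1.40×10⁻⁴ s⁻¹
Geostrophic balance rearranged: |∂P/∂n| = f ρ V_g
|∂P/∂n| = 1.40×10⁻⁴ × 0.998 × 17.0 = 2.38×10⁻³ Pa/m
Isobar spacing: Δn = ΔP/|∂P/∂n| = 500 Pa / 2.38×10⁻³ Pa/m = 210277 m ≈ 210 km

210 km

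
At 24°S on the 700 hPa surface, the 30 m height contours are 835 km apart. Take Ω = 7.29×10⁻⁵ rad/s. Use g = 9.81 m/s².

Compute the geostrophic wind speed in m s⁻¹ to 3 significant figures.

5.94 m s⁻¹

Coriolis parameter at 24°S:
f = 2Ω sin φ = 2 × 7.29×10⁻⁵ × sin 24° = 5.93×10⁻⁵ s⁻¹
Height gradient: |∂Z/∂n| = 30 m / 835000 m = 3.59×10⁻⁵
On a pressure surface, geostrophic balance gives V_g = (g/f)|∂Z/∂n|:
V_g = 9.81 × 3.59×10⁻⁵ / 5.93×10⁻⁵ = 5.94 m/s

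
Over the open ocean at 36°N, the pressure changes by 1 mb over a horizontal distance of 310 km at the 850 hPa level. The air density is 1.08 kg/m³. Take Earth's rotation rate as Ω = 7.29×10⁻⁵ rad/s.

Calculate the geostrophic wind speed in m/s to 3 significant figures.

3.49 m/s

Coriolis parameter at 36°N:
f = 2Ω sin φ = 2 × 7.29×10⁻⁵ × sin 36° = 8.57×10⁻⁵ s⁻¹
Pressure gradient: |∂P/∂n| = 100 Pa / 310000 m = 3.23×10⁻⁴ Pa/m
Geostrophic balance (pressure-gradient force = Coriolis force):
V_g = (1/(fρ)) |∂P/∂n| = 3.23×10⁻⁴ / (8.57×10⁻⁵ × 1.08) = 3.49 m/s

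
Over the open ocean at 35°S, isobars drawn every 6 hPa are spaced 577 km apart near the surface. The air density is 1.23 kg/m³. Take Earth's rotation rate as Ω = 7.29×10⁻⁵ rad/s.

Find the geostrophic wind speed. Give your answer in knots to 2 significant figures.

20 knots

Coriolis parameter at 35°S:
f = 2Ω sin φ = 2 × 7.29×10⁻⁵ × sin 35° = 8.36×10⁻⁵ s⁻¹
Pressure gradient: |∂P/∂n| = 600 Pa / 577000 m = 1.04×10⁻³ Pa/m
Geostrophic balance (pressure-gradient force = Coriolis force):
V_g = (1/(fρ)) |∂P/∂n| = 1.04×10⁻³ / (8.36×10⁻⁵ × 1.23) = 10.1 m/s
Converting: 10.1 m/s × 1.944 = 20 knots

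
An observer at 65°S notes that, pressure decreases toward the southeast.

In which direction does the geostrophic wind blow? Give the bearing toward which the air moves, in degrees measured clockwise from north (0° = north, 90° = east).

The pressure-gradient force points toward the southeast (bearing 135°).
Geostrophic balance: in the Southern Hemisphere the Coriolis force deflects motion to the left, so the geostrophic wind blows 90° to the left of the pressure-gradient force (low pressure on the right).
Rotating 135° by 90° counterclockwise gives 045° — the wind blows toward the northeast.

045°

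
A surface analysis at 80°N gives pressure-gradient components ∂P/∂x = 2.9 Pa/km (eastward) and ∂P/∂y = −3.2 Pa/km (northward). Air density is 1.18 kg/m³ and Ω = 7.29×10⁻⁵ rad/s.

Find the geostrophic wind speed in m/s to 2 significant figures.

Coriolis parameter at 80°N:
f = 2Ω sin φ = 2 × 7.29×10⁻⁵ × sin 80° = 1.44×10⁻⁴ s⁻¹
Component geostrophic relations (x east, y north):
u_g = −(1/(fρ)) ∂P/∂y,  v_g = (1/(fρ)) ∂P/∂x
u_g = −(−3.2×10⁻³)/(1.44×10⁻⁴ × 1.18) = 18.9 m/s;  v_g = (2.9×10⁻³)/(1.44×10⁻⁴ × 1.18) = 17.1 m/s
|V_g| = √(u_g² + v_g²) = 25.5 m/s

25 m/s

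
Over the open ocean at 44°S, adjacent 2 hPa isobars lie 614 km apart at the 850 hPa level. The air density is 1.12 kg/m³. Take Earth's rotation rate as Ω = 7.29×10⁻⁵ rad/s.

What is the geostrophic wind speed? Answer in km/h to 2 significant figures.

10 km/h

Coriolis parameter at 44°S:
f = 2Ω sin φ = 2 × 7.29×10⁻⁵ × sin 44° = 1.01×10⁻⁴ s⁻¹
Pressure gradient: |∂P/∂n| = 200 Pa / 614000 m = 3.26×10⁻⁴ Pa/m
Geostrophic balance (pressure-gradient force = Coriolis force):
V_g = (1/(fρ)) |∂P/∂n| = 3.26×10⁻⁴ / (1.01×10⁻⁴ × 1.12) = 2.87 m/s
Converting: 2.87 m/s × 3.6 = 10 km/h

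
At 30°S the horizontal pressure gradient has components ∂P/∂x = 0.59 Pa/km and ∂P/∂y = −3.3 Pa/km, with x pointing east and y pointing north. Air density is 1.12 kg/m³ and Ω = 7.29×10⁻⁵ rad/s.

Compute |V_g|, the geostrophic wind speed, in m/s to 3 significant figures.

Coriolis parameter at 30°S:
f = 2Ω sin φ = 2 × 7.29×10⁻⁵ × sin 30° = 7.29×10⁻⁵ s⁻¹
In the Southern Hemisphere f is negative: f = −7.29×10⁻⁵ s⁻¹.
Component geostrophic relations (x east, y north):
u_g = −(1/(fρ)) ∂P/∂y,  v_g = (1/(fρ)) ∂P/∂x
u_g = −(−3.3×10⁻³)/(−7.29×10⁻⁵ × 1.12) = −40.4 m/s;  v_g = (0.59×10⁻³)/(−7.29×10⁻⁵ × 1.12) = −7.23 m/s
|V_g| = √(u_g² + v_g²) = 41.1 m/s

41.1 m/s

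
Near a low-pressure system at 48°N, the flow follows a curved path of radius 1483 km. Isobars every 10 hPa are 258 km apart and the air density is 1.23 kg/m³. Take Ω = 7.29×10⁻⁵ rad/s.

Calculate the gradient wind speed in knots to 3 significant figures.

Coriolis parameter at 48°N:
f = 2Ω sin φ = 2 × 7.29×10⁻⁵ × sin 48° = 1.08×10⁻⁴ s⁻¹
Pressure gradient: |∂P/∂n| = 1000 Pa / 258000 m = 3.88×10⁻³ Pa/m
Geostrophic speed: V_g = |∂P/∂n|/(fρ) = 3.88×10⁻³/(1.08×10⁻⁴ × 1.23) = 29.1 m/s
Around a low, centrifugal force acts outward with Coriolis, so pressure-gradient force balances both:
(1/ρ)|∂P/∂n| = fV + V²/R  →  V² + fR·V − fR·V_g = 0
With fR = 1.08×10⁻⁴ × 1483×10³ m = 161 m/s:
V = [−fR + √((fR)² + 4 fR V_g)]/2 = [−161 + √(161² + 4×161×29.1)]/2 = 25.1 m/s
Subgeostrophic (V < V_g = 29.1 m/s), as expected around a low.
Converting: 25.1 m/s × 1.944 = 48.9 knots

48.9 knots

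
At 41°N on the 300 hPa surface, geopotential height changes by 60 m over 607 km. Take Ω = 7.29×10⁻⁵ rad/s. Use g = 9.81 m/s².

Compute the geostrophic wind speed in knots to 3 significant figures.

19.7 knots

Coriolis parameter at 41°N:
f = 2Ω sin φ = 2 × 7.29×10⁻⁵ × sin 41° = 9.57×10⁻⁵ s⁻¹
Height gradient: |∂Z/∂n| = 60 m / 607000 m = 9.88×10⁻⁵
On a pressure surface, geostrophic balance gives V_g = (g/f)|∂Z/∂n|:
V_g = 9.81 × 9.88×10⁻⁵ / 9.57×10⁻⁵ = 10.1 m/s
Converting: 10.1 m/s × 1.944 = 19.7 knots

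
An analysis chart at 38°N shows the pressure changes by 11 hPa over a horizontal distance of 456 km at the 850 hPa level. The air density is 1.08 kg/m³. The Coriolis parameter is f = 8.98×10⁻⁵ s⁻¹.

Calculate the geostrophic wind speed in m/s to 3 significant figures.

24.9 m/s

Pressure gradient: |∂P/∂n| = 1100 Pa / 456000 m = 2.41×10⁻³ Pa/m
Geostrophic balance (pressure-gradient force = Coriolis force):
V_g = (1/(fρ)) |∂P/∂n| = 2.41×10⁻³ / (8.98×10⁻⁵ × 1.08) = 24.9 m/s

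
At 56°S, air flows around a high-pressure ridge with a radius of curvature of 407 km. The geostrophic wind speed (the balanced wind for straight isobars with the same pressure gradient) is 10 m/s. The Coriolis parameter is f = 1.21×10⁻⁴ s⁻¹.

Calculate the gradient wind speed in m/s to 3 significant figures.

Around a high, pressure-gradient force acts outward with centrifugal, so Coriolis balances both:
fV = (1/ρ)|∂P/∂n| + V²/R  →  V² − fR·V + fR·V_g = 0
With fR = 1.21×10⁻⁴ × 407×10³ m = 49.2 m/s:
V = [fR − √((fR)² − 4 fR V_g)]/2 = [49.2 − √(49.2² − 4×49.2×10)]/2 = 14 m/s
Supergeostrophic (V > V_g = 10 m/s), as expected around a high.

14.0 m/s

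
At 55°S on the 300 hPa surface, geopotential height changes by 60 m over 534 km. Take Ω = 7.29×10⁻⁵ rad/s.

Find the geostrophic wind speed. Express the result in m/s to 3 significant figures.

Coriolis parameter at 55°S:
f = 2Ω sin φ = 2 × 7.29×10⁻⁵ × sin 55° = 1.19×10⁻⁴ s⁻¹
Height gradient: |∂Z/∂n| = 60 m / 534000 m = 1.12×10⁻⁴
On a pressure surface, geostrophic balance gives V_g = (g/f)|∂Z/∂n|:
V_g = 9.81 × 1.12×10⁻⁴ / 1.19×10⁻⁴ = 9.23 m/s

9.23 m/s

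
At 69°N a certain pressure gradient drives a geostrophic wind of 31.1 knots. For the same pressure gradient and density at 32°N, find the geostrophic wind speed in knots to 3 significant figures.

With the same pressure gradient and density, V_g ∝ 1/f ∝ 1/sin φ.
V₂ = V₁ · sin φ₁ / sin φ₂ = 31.1 × sin 69° / sin 32°
V₂ = 31.1 × 0.9336/0.5299 = 54.8 knots

54.8 knots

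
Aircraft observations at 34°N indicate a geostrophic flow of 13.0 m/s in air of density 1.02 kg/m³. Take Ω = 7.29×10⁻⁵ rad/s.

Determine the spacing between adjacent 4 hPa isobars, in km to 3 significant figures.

Coriolis parameter at 34°N:
f = 2Ω sin φ = 2 × 7.29×10⁻⁵ × sin 34° = 8.15×10⁻⁵ s⁻¹
Geostrophic balance rearranged: |∂P/∂n| = f ρ V_g
|∂P/∂n| = 8.15×10⁻⁵ × 1.02 × 13.0 = 1.08×10⁻³ Pa/m
Isobar spacing: Δn = ΔP/|∂P/∂n| = 400 Pa / 1.08×10⁻³ Pa/m = 369996 m ≈ 370 km

370 km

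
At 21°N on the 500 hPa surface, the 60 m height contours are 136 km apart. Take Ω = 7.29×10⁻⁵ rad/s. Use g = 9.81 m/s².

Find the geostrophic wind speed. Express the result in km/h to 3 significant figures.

Coriolis parameter at 21°N:
f = 2Ω sin φ = 2 × 7.29×10⁻⁵ × sin 21° = 5.23×10⁻⁵ s⁻¹
Height gradient: |∂Z/∂n| = 60 m / 136000 m = 4.41×10⁻⁴
On a pressure surface, geostrophic balance gives V_g = (g/f)|∂Z/∂n|:
V_g = 9.81 × 4.41×10⁻⁴ / 5.23×10⁻⁵ = 82.8 m/s
Converting: 82.8 m/s × 3.6 = 298 km/h

298 km/h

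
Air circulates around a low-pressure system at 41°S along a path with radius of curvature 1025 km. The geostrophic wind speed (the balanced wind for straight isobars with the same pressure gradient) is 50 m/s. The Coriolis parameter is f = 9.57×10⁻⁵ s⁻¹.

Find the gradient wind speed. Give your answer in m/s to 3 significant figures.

Around a low, centrifugal force acts outward with Coriolis, so pressure-gradient force balances both:
(1/ρ)|∂P/∂n| = fV + V²/R  →  V² + fR·V − fR·V_g = 0
With fR = 9.57×10⁻⁵ × 1025×10³ m = 98.1 m/s:
V = [−fR + √((fR)² + 4 fR V_g)]/2 = [−98.1 + √(98.1² + 4×98.1×50)]/2 = 36.5 m/s
Subgeostrophic (V < V_g = 50 m/s), as expected around a low.

36.5 m/s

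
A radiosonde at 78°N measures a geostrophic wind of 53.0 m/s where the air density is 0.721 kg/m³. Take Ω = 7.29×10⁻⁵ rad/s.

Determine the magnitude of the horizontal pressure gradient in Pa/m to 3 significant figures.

Coriolis parameter at 78°N:
f = 2Ω sin φ = 2 × 7.29×10⁻⁵ × sin 78° = 1.43×10⁻⁴ s⁻¹
Geostrophic balance rearranged: |∂P/∂n| = f ρ V_g
|∂P/∂n| = 1.43×10⁻⁴ × 0.721 × 53.0 = 5.45×10⁻³ Pa/m

5.45×10⁻³ Pa/m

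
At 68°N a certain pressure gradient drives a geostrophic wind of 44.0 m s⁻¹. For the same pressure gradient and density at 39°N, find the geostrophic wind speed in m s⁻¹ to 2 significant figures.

65 m s⁻¹

With the same pressure gradient and density, V_g ∝ 1/f ∝ 1/sin φ.
V₂ = V₁ · sin φ₁ / sin φ₂ = 44.0 × sin 68° / sin 39°
V₂ = 44.0 × 0.9272/0.6293 = 65 m s⁻¹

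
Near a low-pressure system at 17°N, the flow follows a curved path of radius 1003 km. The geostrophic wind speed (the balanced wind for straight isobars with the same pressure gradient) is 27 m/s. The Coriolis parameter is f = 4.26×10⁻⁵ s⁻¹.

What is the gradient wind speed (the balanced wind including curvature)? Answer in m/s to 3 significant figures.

18.8 m/s

Around a low, centrifugal force acts outward with Coriolis, so pressure-gradient force balances both:
(1/ρ)|∂P/∂n| = fV + V²/R  →  V² + fR·V − fR·V_g = 0
With fR = 4.26×10⁻⁵ × 1003×10³ m = 42.7 m/s:
V = [−fR + √((fR)² + 4 fR V_g)]/2 = [−42.7 + √(42.7² + 4×42.7×27)]/2 = 18.8 m/s
Subgeostrophic (V < V_g = 27 m/s), as expected around a low.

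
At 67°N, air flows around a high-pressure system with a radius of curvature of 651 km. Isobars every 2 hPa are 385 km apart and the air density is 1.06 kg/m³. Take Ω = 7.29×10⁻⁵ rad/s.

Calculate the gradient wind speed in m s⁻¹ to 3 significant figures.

3.82 m s⁻¹

Coriolis parameter at 67°N:
f = 2Ω sin φ = 2 × 7.29×10⁻⁵ × sin 67° = 1.34×10⁻⁴ s⁻¹
Pressure gradient: |∂P/∂n| = 200 Pa / 385000 m = 5.19×10⁻⁴ Pa/m
Geostrophic speed: V_g = |∂P/∂n|/(fρ) = 5.19×10⁻⁴/(1.34×10⁻⁴ × 1.06) = 3.65 m/s
Around a high, pressure-gradient force acts outward with centrifugal, so Coriolis balances both:
fV = (1/ρ)|∂P/∂n| + V²/R  →  V² − fR·V + fR·V_g = 0
With fR = 1.34×10⁻⁴ × 651×10³ m = 87.4 m/s:
V = [fR − √((fR)² − 4 fR V_g)]/2 = [87.4 − √(87.4² − 4×87.4×3.65)]/2 = 3.82 m/s
Supergeostrophic (V > V_g = 3.65 m/s), as expected around a high.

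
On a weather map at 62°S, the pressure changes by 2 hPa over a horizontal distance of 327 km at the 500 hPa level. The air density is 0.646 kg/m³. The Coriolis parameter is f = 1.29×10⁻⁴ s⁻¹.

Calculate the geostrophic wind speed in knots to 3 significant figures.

Pressure gradient: |∂P/∂n| = 200 Pa / 327000 m = 6.12×10⁻⁴ Pa/m
Geostrophic balance (pressure-gradient force = Coriolis force):
V_g = (1/(fρ)) |∂P/∂n| = 6.12×10⁻⁴ / (1.29×10⁻⁴ × 0.646) = 7.34 m/s
Converting: 7.34 m/s × 1.944 = 14.3 knots

14.3 knots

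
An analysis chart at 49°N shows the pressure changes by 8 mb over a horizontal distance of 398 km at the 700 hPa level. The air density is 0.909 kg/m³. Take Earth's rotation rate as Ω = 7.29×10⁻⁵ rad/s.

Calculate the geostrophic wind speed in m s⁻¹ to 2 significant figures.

20 m s⁻¹

Coriolis parameter at 49°N:
f = 2Ω sin φ = 2 × 7.29×10⁻⁵ × sin 49° = 1.10×10⁻⁴ s⁻¹
Pressure gradient: |∂P/∂n| = 800 Pa / 398000 m = 2.01×10⁻³ Pa/m
Geostrophic balance (pressure-gradient force = Coriolis force):
V_g = (1/(fρ)) |∂P/∂n| = 2.01×10⁻³ / (1.10×10⁻⁴ × 0.909) = 20.1 m/s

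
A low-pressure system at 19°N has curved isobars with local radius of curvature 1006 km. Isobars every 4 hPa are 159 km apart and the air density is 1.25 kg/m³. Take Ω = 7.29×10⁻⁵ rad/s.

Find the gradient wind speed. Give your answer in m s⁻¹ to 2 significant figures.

Coriolis parameter at 19°N:
f = 2Ω sin φ = 2 × 7.29×10⁻⁵ × sin 19° = 4.75×10⁻⁵ s⁻¹
Pressure gradient: |∂P/∂n| = 400 Pa / 159000 m = 2.52×10⁻³ Pa/m
Geostrophic speed: V_g = |∂P/∂n|/(fρ) = 2.52×10⁻³/(4.75×10⁻⁵ × 1.25) = 42.4 m/s
Around a low, centrifugal force acts outward with Coriolis, so pressure-gradient force balances both:
(1/ρ)|∂P/∂n| = fV + V²/R  →  V² + fR·V − fR·V_g = 0
With fR = 4.75×10⁻⁵ × 1006×10³ m = 47.8 m/s:
V = [−fR + √((fR)² + 4 fR V_g)]/2 = [−47.8 + √(47.8² + 4×47.8×42.4)]/2 = 27.1 m/s
Subgeostrophic (V < V_g = 42.4 m/s), as expected around a low.

27 m s⁻¹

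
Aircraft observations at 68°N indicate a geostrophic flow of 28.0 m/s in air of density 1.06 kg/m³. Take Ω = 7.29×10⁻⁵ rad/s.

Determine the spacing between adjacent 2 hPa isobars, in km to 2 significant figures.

Coriolis parameter at 68°N:
f = 2Ω sin φ = 2 × 7.29×10⁻⁵ × sin 68° = 1.35×10⁻⁴ s⁻¹
Geostrophic balance rearranged: |∂P/∂n| = f ρ V_g
|∂P/∂n| = 1.35×10⁻⁴ × 1.06 × 28.0 = 4.01×10⁻³ Pa/m
Isobar spacing: Δn = ΔP/|∂P/∂n| = 200 Pa / 4.01×10⁻³ Pa/m = 49847 m ≈ 50 km

50 km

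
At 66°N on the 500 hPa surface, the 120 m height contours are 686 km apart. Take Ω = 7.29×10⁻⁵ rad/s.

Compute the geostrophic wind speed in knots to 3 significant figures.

25.0 knots

Coriolis parameter at 66°N:
f = 2Ω sin φ = 2 × 7.29×10⁻⁵ × sin 66° = 1.33×10⁻⁴ s⁻¹
Height gradient: |∂Z/∂n| = 120 m / 686000 m = 1.75×10⁻⁴
On a pressure surface, geostrophic balance gives V_g = (g/f)|∂Z/∂n|:
V_g = 9.81 × 1.75×10⁻⁴ / 1.33×10⁻⁴ = 12.9 m/s
Converting: 12.9 m/s × 1.944 = 25.0 knots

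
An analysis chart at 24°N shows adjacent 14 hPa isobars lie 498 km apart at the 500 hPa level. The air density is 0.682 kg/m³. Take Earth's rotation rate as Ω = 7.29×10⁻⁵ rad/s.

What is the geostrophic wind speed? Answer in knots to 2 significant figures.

Coriolis parameter at 24°N:
f = 2Ω sin φ = 2 × 7.29×10⁻⁵ × sin 24° = 5.93×10⁻⁵ s⁻¹
Pressure gradient: |∂P/∂n| = 1400 Pa / 498000 m = 2.81×10⁻³ Pa/m
Geostrophic balance (pressure-gradient force = Coriolis force):
V_g = (1/(fρ)) |∂P/∂n| = 2.81×10⁻³ / (5.93×10⁻⁵ × 0.682) = 69.5 m/s
Converting: 69.5 m/s × 1.944 = 140 knots

140 knots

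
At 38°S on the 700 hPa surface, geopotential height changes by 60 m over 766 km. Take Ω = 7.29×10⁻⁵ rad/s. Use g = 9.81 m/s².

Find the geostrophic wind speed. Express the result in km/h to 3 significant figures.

Coriolis parameter at 38°S:
f = 2Ω sin φ = 2 × 7.29×10⁻⁵ × sin 38° = 8.98×10⁻⁵ s⁻¹
Height gradient: |∂Z/∂n| = 60 m / 766000 m = 7.83×10⁻⁵
On a pressure surface, geostrophic balance gives V_g = (g/f)|∂Z/∂n|:
V_g = 9.81 × 7.83×10⁻⁵ / 8.98×10⁻⁵ = 8.56 m/s
Converting: 8.56 m/s × 3.6 = 30.8 km/h

30.8 km/h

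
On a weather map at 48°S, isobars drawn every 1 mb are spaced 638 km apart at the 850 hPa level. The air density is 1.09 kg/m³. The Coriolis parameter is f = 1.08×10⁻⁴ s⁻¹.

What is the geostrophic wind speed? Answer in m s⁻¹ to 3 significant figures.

1.33 m s⁻¹

Pressure gradient: |∂P/∂n| = 100 Pa / 638000 m = 1.57×10⁻⁴ Pa/m
Geostrophic balance (pressure-gradient force = Coriolis force):
V_g = (1/(fρ)) |∂P/∂n| = 1.57×10⁻⁴ / (1.08×10⁻⁴ × 1.09) = 1.33 m/s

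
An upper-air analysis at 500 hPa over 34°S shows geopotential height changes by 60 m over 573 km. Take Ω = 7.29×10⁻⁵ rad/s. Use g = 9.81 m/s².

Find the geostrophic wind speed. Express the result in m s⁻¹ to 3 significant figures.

Coriolis parameter at 34°S:
f = 2Ω sin φ = 2 × 7.29×10⁻⁵ × sin 34° = 8.15×10⁻⁵ s⁻¹
Height gradient: |∂Z/∂n| = 60 m / 573000 m = 1.05×10⁻⁴
On a pressure surface, geostrophic balance gives V_g = (g/f)|∂Z/∂n|:
V_g = 9.81 × 1.05×10⁻⁴ / 8.15×10⁻⁵ = 12.6 m/s

12.6 m s⁻¹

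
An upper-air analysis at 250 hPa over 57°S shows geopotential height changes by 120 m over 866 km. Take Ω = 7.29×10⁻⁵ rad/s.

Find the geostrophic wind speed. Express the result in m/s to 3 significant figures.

11.1 m/s

Coriolis parameter at 57°S:
f = 2Ω sin φ = 2 × 7.29×10⁻⁵ × sin 57° = 1.22×10⁻⁴ s⁻¹
Height gradient: |∂Z/∂n| = 120 m / 866000 m = 1.39×10⁻⁴
On a pressure surface, geostrophic balance gives V_g = (g/f)|∂Z/∂n|:
V_g = 9.81 × 1.39×10⁻⁴ / 1.22×10⁻⁴ = 11.1 m/s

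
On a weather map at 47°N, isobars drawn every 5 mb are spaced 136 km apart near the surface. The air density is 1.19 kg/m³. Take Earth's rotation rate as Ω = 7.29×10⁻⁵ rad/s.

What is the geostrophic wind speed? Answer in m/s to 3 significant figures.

Coriolis parameter at 47°N:
f = 2Ω sin φ = 2 × 7.29×10⁻⁵ × sin 47° = 1.07×10⁻⁴ s⁻¹
Pressure gradient: |∂P/∂n| = 500 Pa / 136000 m = 3.68×10⁻³ Pa/m
Geostrophic balance (pressure-gradient force = Coriolis force):
V_g = (1/(fρ)) |∂P/∂n| = 3.68×10⁻³ / (1.07×10⁻⁴ × 1.19) = 29.0 m/s

29.0 m/s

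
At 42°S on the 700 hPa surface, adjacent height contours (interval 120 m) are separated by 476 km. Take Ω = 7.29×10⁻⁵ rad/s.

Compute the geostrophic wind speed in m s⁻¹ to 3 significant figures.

25.3 m s⁻¹

Coriolis parameter at 42°S:
f = 2Ω sin φ = 2 × 7.29×10⁻⁵ × sin 42° = 9.76×10⁻⁵ s⁻¹
Height gradient: |∂Z/∂n| = 120 m / 476000 m = 2.52×10⁻⁴
On a pressure surface, geostrophic balance gives V_g = (g/f)|∂Z/∂n|:
V_g = 9.81 × 2.52×10⁻⁴ / 9.76×10⁻⁵ = 25.3 m/s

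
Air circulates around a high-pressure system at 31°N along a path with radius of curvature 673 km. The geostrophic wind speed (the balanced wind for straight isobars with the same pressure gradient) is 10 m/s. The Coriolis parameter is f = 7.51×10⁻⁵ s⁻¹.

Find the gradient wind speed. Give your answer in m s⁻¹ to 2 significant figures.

Around a high, pressure-gradient force acts outward with centrifugal, so Coriolis balances both:
fV = (1/ρ)|∂P/∂n| + V²/R  →  V² − fR·V + fR·V_g = 0
With fR = 7.51×10⁻⁵ × 673×10³ m = 50.5 m/s:
V = [fR − √((fR)² − 4 fR V_g)]/2 = [50.5 − √(50.5² − 4×50.5×10)]/2 = 13.7 m/s
Supergeostrophic (V > V_g = 10 m/s), as expected around a high.

14 m s⁻¹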